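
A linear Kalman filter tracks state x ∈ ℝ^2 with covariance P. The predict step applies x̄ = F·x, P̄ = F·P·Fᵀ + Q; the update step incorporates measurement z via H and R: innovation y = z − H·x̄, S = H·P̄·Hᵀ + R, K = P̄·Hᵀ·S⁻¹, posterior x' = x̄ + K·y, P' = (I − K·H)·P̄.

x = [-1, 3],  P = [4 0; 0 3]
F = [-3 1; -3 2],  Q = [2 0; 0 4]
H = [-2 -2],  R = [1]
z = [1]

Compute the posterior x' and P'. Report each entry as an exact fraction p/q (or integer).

x̄ = F·x = [6, 9]
P̄ = F·P·Fᵀ + Q = [41 42; 42 52]
y = z − H·x̄ = [31]
S = H·P̄·Hᵀ + R = [709]
K = P̄·Hᵀ·S⁻¹ = [-166/709; -188/709]
x' = x̄ + K·y = [-892/709, 553/709]
P' = (I − K·H)·P̄ = [1513/709 -1430/709; -1430/709 1524/709]

x' = [-892/709, 553/709]
P' = [1513/709 -1430/709; -1430/709 1524/709]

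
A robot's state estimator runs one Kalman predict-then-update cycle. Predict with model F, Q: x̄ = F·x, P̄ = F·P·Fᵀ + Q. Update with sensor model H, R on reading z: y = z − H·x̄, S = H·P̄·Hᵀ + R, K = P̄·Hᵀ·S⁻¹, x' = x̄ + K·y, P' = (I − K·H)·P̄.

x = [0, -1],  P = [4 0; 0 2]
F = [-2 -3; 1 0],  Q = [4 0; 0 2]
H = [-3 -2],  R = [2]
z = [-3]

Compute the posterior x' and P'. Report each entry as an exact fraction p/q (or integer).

x' = [57/68, 9/34]
P' = [183/68 -125/34; -125/34 93/17]

x̄ = F·x = [3, 0]
P̄ = F·P·Fᵀ + Q = [38 -8; -8 6]
y = z − H·x̄ = [6]
S = H·P̄·Hᵀ + R = [272]
K = P̄·Hᵀ·S⁻¹ = [-49/136; 3/68]
x' = x̄ + K·y = [57/68, 9/34]
P' = (I − K·H)·P̄ = [183/68 -125/34; -125/34 93/17]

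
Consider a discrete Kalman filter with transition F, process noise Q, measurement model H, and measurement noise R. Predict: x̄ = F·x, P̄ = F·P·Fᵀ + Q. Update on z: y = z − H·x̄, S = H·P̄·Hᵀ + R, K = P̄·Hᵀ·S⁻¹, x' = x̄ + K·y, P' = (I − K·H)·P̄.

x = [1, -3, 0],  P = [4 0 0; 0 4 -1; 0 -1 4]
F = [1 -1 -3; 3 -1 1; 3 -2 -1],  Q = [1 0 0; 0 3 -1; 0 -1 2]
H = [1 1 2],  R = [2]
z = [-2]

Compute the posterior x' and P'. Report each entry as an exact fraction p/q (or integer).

x̄ = F·x = [4, 6, 9]
P̄ = F·P·Fᵀ + Q = [39 2 25; 2 49 40; 25 40 54]
y = z − H·x̄ = [-30]
S = H·P̄·Hᵀ + R = [570]
K = P̄·Hᵀ·S⁻¹ = [91/570; 131/570; 173/570]
x' = x̄ + K·y = [-15/19, -17/19, -2/19]
P' = (I − K·H)·P̄ = [13949/570 -10781/570 -1493/570; -10781/570 10769/570 137/570; -1493/570 137/570 851/570]

x' = [-15/19, -17/19, -2/19]
P' = [13949/570 -10781/570 -1493/570; -10781/570 10769/570 137/570; -1493/570 137/570 851/570]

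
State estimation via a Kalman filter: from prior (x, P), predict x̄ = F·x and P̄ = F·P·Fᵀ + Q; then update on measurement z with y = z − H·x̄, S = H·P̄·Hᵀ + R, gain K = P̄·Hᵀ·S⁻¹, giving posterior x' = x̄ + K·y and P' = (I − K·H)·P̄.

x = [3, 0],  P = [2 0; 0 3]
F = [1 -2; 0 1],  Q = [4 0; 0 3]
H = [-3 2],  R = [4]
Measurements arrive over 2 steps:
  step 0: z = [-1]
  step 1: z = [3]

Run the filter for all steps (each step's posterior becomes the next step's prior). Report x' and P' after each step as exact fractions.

step 0: x' = [129/131, 120/131], P' = [180/131 204/131; 204/131 336/131]
step 1: x' = [-669/1259, 1815/2518], P' = [1604/1259 1827/1259; 1827/1259 12393/5036]

step 0: x̄ = F·x = [3, 0]
step 0: P̄ = F·P·Fᵀ + Q = [18 -6; -6 6]
step 0: y = z − H·x̄ = [8]
step 0: S = H·P̄·Hᵀ + R = [262]
step 0: K = P̄·Hᵀ·S⁻¹ = [-33/131; 15/131]
step 0: x' = x̄ + K·y = [129/131, 120/131]
step 0: P' = (I − K·H)·P̄ = [180/131 204/131; 204/131 336/131]
step 1: x̄ = F·x = [-111/131, 120/131]
step 1: P̄ = F·P·Fᵀ + Q = [1232/131 -468/131; -468/131 729/131]
step 1: y = z − H·x̄ = [-180/131]
step 1: S = H·P̄·Hᵀ + R = [20144/131]
step 1: K = P̄·Hᵀ·S⁻¹ = [-579/2518; 1431/10072]
step 1: x' = x̄ + K·y = [-669/1259, 1815/2518]
step 1: P' = (I − K·H)·P̄ = [1604/1259 1827/1259; 1827/1259 12393/5036]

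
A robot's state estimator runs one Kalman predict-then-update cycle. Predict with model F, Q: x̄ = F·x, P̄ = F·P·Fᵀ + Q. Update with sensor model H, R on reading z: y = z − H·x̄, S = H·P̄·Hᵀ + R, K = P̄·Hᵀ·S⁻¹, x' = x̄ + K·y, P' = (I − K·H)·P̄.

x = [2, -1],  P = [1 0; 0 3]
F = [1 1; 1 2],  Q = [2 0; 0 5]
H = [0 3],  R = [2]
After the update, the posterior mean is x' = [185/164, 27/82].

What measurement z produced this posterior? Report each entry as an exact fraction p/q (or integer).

x̄ = F·x = [1, 0]
P̄ = F·P·Fᵀ + Q = [6 7; 7 18]
S = H·P̄·Hᵀ + R = [164]
K = P̄·Hᵀ·S⁻¹ = [21/164; 27/82]
x' − x̄ = [21/164, 27/82] = K·y
y = (KᵀK)⁻¹·Kᵀ·(x' − x̄) = [1]
z = y + H·x̄ = [1] + [0] = [1]

z = [1]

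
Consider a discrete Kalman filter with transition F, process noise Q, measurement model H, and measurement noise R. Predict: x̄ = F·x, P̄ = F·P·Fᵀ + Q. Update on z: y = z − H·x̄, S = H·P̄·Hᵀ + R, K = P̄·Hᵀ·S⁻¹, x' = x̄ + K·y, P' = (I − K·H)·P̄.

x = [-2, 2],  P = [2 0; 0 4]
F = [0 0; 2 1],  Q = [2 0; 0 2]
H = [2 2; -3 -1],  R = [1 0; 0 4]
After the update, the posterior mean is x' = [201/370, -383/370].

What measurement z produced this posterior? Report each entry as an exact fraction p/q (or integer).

z = [-1, -1]

x̄ = F·x = [0, -2]
P̄ = F·P·Fᵀ + Q = [2 0; 0 14]
S = H·P̄·Hᵀ + R = [65 -40; -40 36]
K = P̄·Hᵀ·S⁻¹ = [-24/185 -23/74; 112/185 21/74]
x' − x̄ = [201/370, 357/370] = K·y
y = (KᵀK)⁻¹·Kᵀ·(x' − x̄) = [3, -3]
z = y + H·x̄ = [3, -3] + [-4, 2] = [-1, -1]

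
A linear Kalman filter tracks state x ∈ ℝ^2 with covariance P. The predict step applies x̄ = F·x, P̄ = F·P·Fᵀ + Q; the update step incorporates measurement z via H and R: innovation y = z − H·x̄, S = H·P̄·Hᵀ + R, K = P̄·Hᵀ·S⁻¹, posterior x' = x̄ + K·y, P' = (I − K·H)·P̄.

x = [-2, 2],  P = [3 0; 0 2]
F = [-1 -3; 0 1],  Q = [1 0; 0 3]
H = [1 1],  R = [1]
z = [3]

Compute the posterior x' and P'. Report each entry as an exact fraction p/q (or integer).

x' = [1, 27/16]
P' = [6 -5; -5 79/16]

x̄ = F·x = [-4, 2]
P̄ = F·P·Fᵀ + Q = [22 -6; -6 5]
y = z − H·x̄ = [5]
S = H·P̄·Hᵀ + R = [16]
K = P̄·Hᵀ·S⁻¹ = [1; -1/16]
x' = x̄ + K·y = [1, 27/16]
P' = (I − K·H)·P̄ = [6 -5; -5 79/16]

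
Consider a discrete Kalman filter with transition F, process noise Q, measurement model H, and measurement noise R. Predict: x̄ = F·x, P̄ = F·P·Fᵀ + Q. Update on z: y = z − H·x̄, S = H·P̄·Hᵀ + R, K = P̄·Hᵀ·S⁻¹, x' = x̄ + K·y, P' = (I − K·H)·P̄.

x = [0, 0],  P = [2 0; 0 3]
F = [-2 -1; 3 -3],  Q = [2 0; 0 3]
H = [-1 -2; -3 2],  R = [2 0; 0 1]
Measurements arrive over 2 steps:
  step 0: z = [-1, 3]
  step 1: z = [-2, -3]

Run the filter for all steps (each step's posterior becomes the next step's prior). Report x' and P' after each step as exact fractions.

step 0: x' = [-19943/40245, 10081/13415], P' = [7406/40245 2048/13415; 2048/13415 3927/13415]
step 1: x' = [3951924/3639767, 359559/3639767], P' = [8251642/47316971 6650928/47316971; 6650928/47316971 12966927/47316971]

step 0: x̄ = F·x = [0, 0]
step 0: P̄ = F·P·Fᵀ + Q = [13 -3; -3 48]
step 0: y = z − H·x̄ = [-1, 3]
step 0: S = H·P̄·Hᵀ + R = [195 -165; -165 346]
step 0: K = P̄·Hᵀ·S⁻¹ = [-9847/40245 -662/2683; -4951/13415 342/2683]
step 0: x' = x̄ + K·y = [-19943/40245, 10081/13415]
step 0: P' = (I − K·H)·P̄ = [7406/40245 2048/13415; 2048/13415 3927/13415]
step 1: x̄ = F·x = [9643/40245, -50186/13415]
step 1: P̄ = F·P·Fᵀ + Q = [146471/40245 3113/13415; 3113/13415 60942/13415]
step 1: y = z − H·x̄ = [-371963/40245, 13954/2683]
step 1: S = H·P̄·Hᵀ + R = [995621/40245 -16969/2683; -16969/2683 131848/2683]
step 1: K = P̄·Hᵀ·S⁻¹ = [-10776749/47316971 -11453070/47316971; -16292391/47316971 5981070/47316971]
step 1: x' = x̄ + K·y = [3951924/3639767, 359559/3639767]
step 1: P' = (I − K·H)·P̄ = [8251642/47316971 6650928/47316971; 6650928/47316971 12966927/47316971]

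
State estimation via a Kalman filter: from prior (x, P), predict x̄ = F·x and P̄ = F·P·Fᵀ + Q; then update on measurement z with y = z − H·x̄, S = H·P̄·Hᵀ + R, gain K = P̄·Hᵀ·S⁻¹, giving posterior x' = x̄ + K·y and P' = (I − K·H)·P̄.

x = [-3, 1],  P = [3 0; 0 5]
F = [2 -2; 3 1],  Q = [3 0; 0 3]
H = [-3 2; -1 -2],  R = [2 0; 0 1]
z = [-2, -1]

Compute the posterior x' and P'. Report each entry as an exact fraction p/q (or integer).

x̄ = F·x = [-8, -8]
P̄ = F·P·Fᵀ + Q = [35 8; 8 35]
y = z − H·x̄ = [-10, -25]
S = H·P̄·Hᵀ + R = [361 -3; -3 208]
K = P̄·Hᵀ·S⁻¹ = [-18665/75079 -18678/75079; 9334/75079 -28020/75079]
x' = x̄ + K·y = [52968/75079, 6528/75079]
P' = (I − K·H)·P̄ = [14002/75079 2338/75079; 2338/75079 12841/75079]

x' = [52968/75079, 6528/75079]
P' = [14002/75079 2338/75079; 2338/75079 12841/75079]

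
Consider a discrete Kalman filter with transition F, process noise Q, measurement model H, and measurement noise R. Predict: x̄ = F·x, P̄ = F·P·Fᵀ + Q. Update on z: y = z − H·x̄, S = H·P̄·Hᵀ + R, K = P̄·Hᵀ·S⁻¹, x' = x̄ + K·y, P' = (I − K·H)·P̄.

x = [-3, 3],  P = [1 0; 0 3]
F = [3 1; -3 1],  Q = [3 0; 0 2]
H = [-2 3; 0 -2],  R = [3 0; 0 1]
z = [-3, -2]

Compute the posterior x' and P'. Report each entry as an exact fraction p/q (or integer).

x' = [334/119, 370/357]
P' = [137/119 38/119; 38/119 82/357]

x̄ = F·x = [-6, 12]
P̄ = F·P·Fᵀ + Q = [15 -6; -6 14]
y = z − H·x̄ = [-51, 22]
S = H·P̄·Hᵀ + R = [261 -108; -108 57]
K = P̄·Hᵀ·S⁻¹ = [-160/357 -76/119; 2/119 -164/357]
x' = x̄ + K·y = [334/119, 370/357]
P' = (I − K·H)·P̄ = [137/119 38/119; 38/119 82/357]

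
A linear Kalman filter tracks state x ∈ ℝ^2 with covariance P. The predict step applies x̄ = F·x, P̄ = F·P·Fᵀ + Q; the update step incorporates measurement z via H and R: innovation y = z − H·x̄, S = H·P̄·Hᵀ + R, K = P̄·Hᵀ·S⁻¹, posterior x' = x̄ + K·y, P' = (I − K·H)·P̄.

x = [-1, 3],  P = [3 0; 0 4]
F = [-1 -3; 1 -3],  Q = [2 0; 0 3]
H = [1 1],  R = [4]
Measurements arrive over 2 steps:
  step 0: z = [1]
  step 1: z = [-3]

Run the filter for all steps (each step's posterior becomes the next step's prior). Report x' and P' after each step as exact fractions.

step 0: x' = [182/153, -35/51], P' = [797/153 -167/51; -167/51 89/17]
step 1: x' = [-6349/3357, -3238/3357], P' = [16702/3357 -11494/3357; -11494/3357 19442/3357]

step 0: x̄ = F·x = [-8, -10]
step 0: P̄ = F·P·Fᵀ + Q = [41 33; 33 42]
step 0: y = z − H·x̄ = [19]
step 0: S = H·P̄·Hᵀ + R = [153]
step 0: K = P̄·Hᵀ·S⁻¹ = [74/153; 25/51]
step 0: x' = x̄ + K·y = [182/153, -35/51]
step 0: P' = (I − K·H)·P̄ = [797/153 -167/51; -167/51 89/17]
step 1: x̄ = F·x = [133/153, 497/153]
step 1: P̄ = F·P·Fᵀ + Q = [5306/153 6412/153; 6412/153 11471/153]
step 1: y = z − H·x̄ = [-121/17]
step 1: S = H·P̄·Hᵀ + R = [3357/17]
step 1: K = P̄·Hᵀ·S⁻¹ = [434/1119; 1987/3357]
step 1: x' = x̄ + K·y = [-6349/3357, -3238/3357]
step 1: P' = (I − K·H)·P̄ = [16702/3357 -11494/3357; -11494/3357 19442/3357]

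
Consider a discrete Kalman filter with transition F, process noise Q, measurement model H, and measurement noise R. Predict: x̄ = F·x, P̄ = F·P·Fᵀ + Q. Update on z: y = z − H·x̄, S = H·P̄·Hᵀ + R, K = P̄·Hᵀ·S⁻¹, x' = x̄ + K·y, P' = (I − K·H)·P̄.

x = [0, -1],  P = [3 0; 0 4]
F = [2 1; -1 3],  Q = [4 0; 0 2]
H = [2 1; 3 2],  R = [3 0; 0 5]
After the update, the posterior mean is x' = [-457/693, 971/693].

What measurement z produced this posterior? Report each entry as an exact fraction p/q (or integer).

x̄ = F·x = [-1, -3]
P̄ = F·P·Fᵀ + Q = [20 6; 6 41]
S = H·P̄·Hᵀ + R = [148 244; 244 421]
K = P̄·Hᵀ·S⁻¹ = [899/1386 -142/693; -2087/2772 467/693]
x' − x̄ = [236/693, 3050/693] = K·y
y = (KᵀK)⁻¹·Kᵀ·(x' − x̄) = [4, 11]
z = y + H·x̄ = [4, 11] + [-5, -9] = [-1, 2]

z = [-1, 2]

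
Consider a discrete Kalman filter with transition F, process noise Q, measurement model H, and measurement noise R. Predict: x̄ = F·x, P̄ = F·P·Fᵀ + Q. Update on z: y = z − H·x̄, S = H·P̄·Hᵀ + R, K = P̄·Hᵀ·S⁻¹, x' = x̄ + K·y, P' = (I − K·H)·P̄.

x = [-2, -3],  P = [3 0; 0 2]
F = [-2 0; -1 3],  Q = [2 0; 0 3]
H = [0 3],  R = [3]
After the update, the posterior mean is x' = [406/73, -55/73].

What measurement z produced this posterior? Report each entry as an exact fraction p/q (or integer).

z = [-2]

x̄ = F·x = [4, -7]
P̄ = F·P·Fᵀ + Q = [14 6; 6 24]
S = H·P̄·Hᵀ + R = [219]
K = P̄·Hᵀ·S⁻¹ = [6/73; 24/73]
x' − x̄ = [114/73, 456/73] = K·y
y = (KᵀK)⁻¹·Kᵀ·(x' − x̄) = [19]
z = y + H·x̄ = [19] + [-21] = [-2]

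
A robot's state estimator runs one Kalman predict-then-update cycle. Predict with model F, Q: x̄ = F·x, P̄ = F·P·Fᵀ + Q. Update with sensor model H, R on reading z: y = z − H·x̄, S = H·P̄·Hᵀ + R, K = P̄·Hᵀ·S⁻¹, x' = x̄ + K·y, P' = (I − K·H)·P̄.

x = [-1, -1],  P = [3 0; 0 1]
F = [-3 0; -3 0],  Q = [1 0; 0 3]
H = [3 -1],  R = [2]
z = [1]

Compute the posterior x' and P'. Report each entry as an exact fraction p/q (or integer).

x' = [81/122, 111/122]
P' = [167/122 387/122; 387/122 1059/122]

x̄ = F·x = [3, 3]
P̄ = F·P·Fᵀ + Q = [28 27; 27 30]
y = z − H·x̄ = [-5]
S = H·P̄·Hᵀ + R = [122]
K = P̄·Hᵀ·S⁻¹ = [57/122; 51/122]
x' = x̄ + K·y = [81/122, 111/122]
P' = (I − K·H)·P̄ = [167/122 387/122; 387/122 1059/122]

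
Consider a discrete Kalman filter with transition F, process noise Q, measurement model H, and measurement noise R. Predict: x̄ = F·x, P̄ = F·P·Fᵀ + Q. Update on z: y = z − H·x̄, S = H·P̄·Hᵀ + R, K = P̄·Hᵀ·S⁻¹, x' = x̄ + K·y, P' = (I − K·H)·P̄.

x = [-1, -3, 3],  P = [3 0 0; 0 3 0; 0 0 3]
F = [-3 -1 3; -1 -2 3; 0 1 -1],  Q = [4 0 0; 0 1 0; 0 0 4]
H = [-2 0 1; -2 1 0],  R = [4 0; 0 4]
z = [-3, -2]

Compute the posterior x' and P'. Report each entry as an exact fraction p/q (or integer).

x̄ = F·x = [15, 16, -6]
P̄ = F·P·Fᵀ + Q = [61 42 -12; 42 43 -15; -12 -15 10]
y = z − H·x̄ = [33, 12]
S = H·P̄·Hᵀ + R = [306 169; 169 123]
K = P̄·Hᵀ·S⁻¹ = [-2962/9077 -1834/9077; -5248/9077 4185/9077; 2661/9077 -2992/9077]
x' = x̄ + K·y = [16401/9077, 22268/9077, -2553/9077]
P' = (I − K·H)·P̄ = [10069/9077 12802/9077 8290/9077; 12802/9077 42344/9077 4612/9077; 8290/9077 4612/9077 27224/9077]

x' = [16401/9077, 22268/9077, -2553/9077]
P' = [10069/9077 12802/9077 8290/9077; 12802/9077 42344/9077 4612/9077; 8290/9077 4612/9077 27224/9077]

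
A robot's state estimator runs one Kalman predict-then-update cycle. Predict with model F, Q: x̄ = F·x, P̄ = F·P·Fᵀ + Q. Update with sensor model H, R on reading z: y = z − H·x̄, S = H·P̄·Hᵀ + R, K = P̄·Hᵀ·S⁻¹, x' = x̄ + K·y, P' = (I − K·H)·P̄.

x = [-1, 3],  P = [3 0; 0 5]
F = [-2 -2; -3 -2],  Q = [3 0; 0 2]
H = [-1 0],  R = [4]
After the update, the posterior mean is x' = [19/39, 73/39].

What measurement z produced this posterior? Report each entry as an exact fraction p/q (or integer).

z = [-1]

x̄ = F·x = [-4, -3]
P̄ = F·P·Fᵀ + Q = [35 38; 38 49]
S = H·P̄·Hᵀ + R = [39]
K = P̄·Hᵀ·S⁻¹ = [-35/39; -38/39]
x' − x̄ = [175/39, 190/39] = K·y
y = (KᵀK)⁻¹·Kᵀ·(x' − x̄) = [-5]
z = y + H·x̄ = [-5] + [4] = [-1]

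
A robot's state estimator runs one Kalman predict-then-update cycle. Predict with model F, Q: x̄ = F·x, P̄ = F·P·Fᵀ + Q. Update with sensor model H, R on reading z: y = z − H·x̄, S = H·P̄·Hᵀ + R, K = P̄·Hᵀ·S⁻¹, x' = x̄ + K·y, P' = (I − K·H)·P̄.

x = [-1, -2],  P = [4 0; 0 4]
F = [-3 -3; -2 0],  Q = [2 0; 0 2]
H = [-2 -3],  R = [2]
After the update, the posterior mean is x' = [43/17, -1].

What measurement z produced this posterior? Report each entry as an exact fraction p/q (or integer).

x̄ = F·x = [9, 2]
P̄ = F·P·Fᵀ + Q = [74 24; 24 18]
S = H·P̄·Hᵀ + R = [748]
K = P̄·Hᵀ·S⁻¹ = [-5/17; -3/22]
x' − x̄ = [-110/17, -3] = K·y
y = (KᵀK)⁻¹·Kᵀ·(x' − x̄) = [22]
z = y + H·x̄ = [22] + [-24] = [-2]

z = [-2]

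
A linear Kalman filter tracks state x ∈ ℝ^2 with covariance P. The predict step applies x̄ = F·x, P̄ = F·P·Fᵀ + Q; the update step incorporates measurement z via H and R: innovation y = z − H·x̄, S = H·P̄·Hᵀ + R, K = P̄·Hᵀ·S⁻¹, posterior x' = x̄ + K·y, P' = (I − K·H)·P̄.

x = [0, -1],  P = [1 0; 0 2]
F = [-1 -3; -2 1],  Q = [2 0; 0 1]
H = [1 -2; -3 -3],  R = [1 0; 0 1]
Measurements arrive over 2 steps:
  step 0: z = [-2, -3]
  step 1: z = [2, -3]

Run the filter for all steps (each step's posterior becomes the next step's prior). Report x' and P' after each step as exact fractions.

step 0: x̄ = F·x = [3, -1]
step 0: P̄ = F·P·Fᵀ + Q = [21 -4; -4 7]
step 0: y = z − H·x̄ = [-7, 3]
step 0: S = H·P̄·Hᵀ + R = [66 -33; -33 181]
step 0: K = P̄·Hᵀ·S⁻¹ = [3566/10857 -73/329; -1185/3619 -36/329]
step 0: x' = x̄ + K·y = [382/10857, 3488/3619]
step 0: P' = (I − K·H)·P̄ = [1724/10857 -307/3619; -307/3619 439/3619]
step 1: x̄ = F·x = [-31774/10857, 9700/10857]
step 1: P̄ = F·P·Fᵀ + Q = [29765/10857 -5108/10857; -5108/10857 22754/10857]
step 1: y = z − H·x̄ = [24296/3619, -32931/3619]
step 1: S = H·P̄·Hᵀ + R = [50690/3619 10635/3619; 10635/3619 130528/3619]
step 1: K = P̄·Hᵀ·S⁻¹ = [553129/1797005 -76905/359401; -556674/1797005 -39516/359401]
step 1: x' = x̄ + K·y = [5859853/5391015, -1001488/5391015]
step 1: P' = (I − K·H)·P̄ = [809479/5391015 -424954/5391015; -424954/5391015 622534/5391015]

step 0: x' = [382/10857, 3488/3619], P' = [1724/10857 -307/3619; -307/3619 439/3619]
step 1: x' = [5859853/5391015, -1001488/5391015], P' = [809479/5391015 -424954/5391015; -424954/5391015 622534/5391015]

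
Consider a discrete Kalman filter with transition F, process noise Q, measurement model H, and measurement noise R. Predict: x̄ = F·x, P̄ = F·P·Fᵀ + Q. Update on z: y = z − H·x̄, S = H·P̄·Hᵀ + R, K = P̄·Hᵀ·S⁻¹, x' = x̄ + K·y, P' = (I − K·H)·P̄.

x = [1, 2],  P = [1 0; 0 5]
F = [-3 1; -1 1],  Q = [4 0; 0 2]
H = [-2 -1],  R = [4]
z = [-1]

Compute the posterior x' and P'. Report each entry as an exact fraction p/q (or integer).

x̄ = F·x = [-1, 1]
P̄ = F·P·Fᵀ + Q = [18 8; 8 8]
y = z − H·x̄ = [-2]
S = H·P̄·Hᵀ + R = [116]
K = P̄·Hᵀ·S⁻¹ = [-11/29; -6/29]
x' = x̄ + K·y = [-7/29, 41/29]
P' = (I − K·H)·P̄ = [38/29 -32/29; -32/29 88/29]

x' = [-7/29, 41/29]
P' = [38/29 -32/29; -32/29 88/29]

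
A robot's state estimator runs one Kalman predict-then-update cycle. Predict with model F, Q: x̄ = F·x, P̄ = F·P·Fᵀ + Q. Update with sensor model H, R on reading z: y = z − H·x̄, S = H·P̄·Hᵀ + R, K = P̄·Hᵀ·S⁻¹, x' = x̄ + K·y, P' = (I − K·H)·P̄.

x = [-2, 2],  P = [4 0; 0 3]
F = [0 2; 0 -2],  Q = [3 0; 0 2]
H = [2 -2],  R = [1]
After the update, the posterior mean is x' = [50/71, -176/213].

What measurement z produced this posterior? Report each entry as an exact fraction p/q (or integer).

x̄ = F·x = [4, -4]
P̄ = F·P·Fᵀ + Q = [15 -12; -12 14]
S = H·P̄·Hᵀ + R = [213]
K = P̄·Hᵀ·S⁻¹ = [18/71; -52/213]
x' − x̄ = [-234/71, 676/213] = K·y
y = (KᵀK)⁻¹·Kᵀ·(x' − x̄) = [-13]
z = y + H·x̄ = [-13] + [16] = [3]

z = [3]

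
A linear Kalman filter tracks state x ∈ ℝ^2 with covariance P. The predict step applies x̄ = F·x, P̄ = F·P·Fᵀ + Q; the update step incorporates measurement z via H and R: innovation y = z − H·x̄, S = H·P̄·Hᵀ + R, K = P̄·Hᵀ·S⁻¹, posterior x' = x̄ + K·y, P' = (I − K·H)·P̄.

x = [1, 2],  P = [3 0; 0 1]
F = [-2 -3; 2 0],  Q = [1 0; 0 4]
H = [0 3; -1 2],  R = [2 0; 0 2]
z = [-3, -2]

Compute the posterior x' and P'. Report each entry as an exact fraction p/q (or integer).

x̄ = F·x = [-8, 2]
P̄ = F·P·Fᵀ + Q = [22 -12; -12 16]
y = z − H·x̄ = [-9, -14]
S = H·P̄·Hᵀ + R = [146 132; 132 136]
K = P̄·Hᵀ·S⁻¹ = [147/304 -491/608; 45/152 11/304]
x' = x̄ + K·y = [-159/152, -89/76]
P' = (I − K·H)·P̄ = [687/304 49/152; 49/152 15/76]

x' = [-159/152, -89/76]
P' = [687/304 49/152; 49/152 15/76]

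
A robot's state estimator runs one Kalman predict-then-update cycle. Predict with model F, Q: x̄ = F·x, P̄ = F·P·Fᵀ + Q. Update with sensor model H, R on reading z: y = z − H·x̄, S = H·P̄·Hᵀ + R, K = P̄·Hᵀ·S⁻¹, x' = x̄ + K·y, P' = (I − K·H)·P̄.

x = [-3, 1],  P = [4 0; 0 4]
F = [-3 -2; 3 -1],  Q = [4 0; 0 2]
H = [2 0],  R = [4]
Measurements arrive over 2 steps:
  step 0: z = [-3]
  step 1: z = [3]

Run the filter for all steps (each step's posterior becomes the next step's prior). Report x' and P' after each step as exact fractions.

step 0: x̄ = F·x = [7, -10]
step 0: P̄ = F·P·Fᵀ + Q = [56 -28; -28 42]
step 0: y = z − H·x̄ = [-17]
step 0: S = H·P̄·Hᵀ + R = [228]
step 0: K = P̄·Hᵀ·S⁻¹ = [28/57; -14/57]
step 0: x' = x̄ + K·y = [-77/57, -332/57]
step 0: P' = (I − K·H)·P̄ = [56/57 -28/57; -28/57 1610/57]
step 1: x̄ = F·x = [895/57, 101/57]
step 1: P̄ = F·P·Fᵀ + Q = [6836/57 2800/57; 2800/57 2396/57]
step 1: y = z − H·x̄ = [-1619/57]
step 1: S = H·P̄·Hᵀ + R = [27572/57]
step 1: K = P̄·Hᵀ·S⁻¹ = [3418/6893; 1400/6893]
step 1: x' = x̄ + K·y = [11149/6893, -27551/6893]
step 1: P' = (I − K·H)·P̄ = [6836/6893 2800/6893; 2800/6893 152204/6893]

step 0: x' = [-77/57, -332/57], P' = [56/57 -28/57; -28/57 1610/57]
step 1: x' = [11149/6893, -27551/6893], P' = [6836/6893 2800/6893; 2800/6893 152204/6893]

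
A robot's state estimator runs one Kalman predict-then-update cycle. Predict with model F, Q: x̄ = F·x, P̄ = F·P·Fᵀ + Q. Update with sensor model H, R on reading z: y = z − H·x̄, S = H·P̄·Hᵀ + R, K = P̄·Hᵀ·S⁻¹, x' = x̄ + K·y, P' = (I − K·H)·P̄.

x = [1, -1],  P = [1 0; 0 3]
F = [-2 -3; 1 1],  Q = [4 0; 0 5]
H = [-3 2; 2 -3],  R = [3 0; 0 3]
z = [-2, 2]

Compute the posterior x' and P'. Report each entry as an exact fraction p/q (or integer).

x̄ = F·x = [1, 0]
P̄ = F·P·Fᵀ + Q = [35 -11; -11 9]
y = z − H·x̄ = [1, 0]
S = H·P̄·Hᵀ + R = [486 -407; -407 356]
K = P̄·Hᵀ·S⁻¹ = [-3291/7367 -1631/7367; -1787/7367 -3057/7367]
x' = x̄ + K·y = [4076/7367, -1787/7367]
P' = (I − K·H)·P̄ = [7881/7367 6885/7367; 6885/7367 7647/7367]

x' = [4076/7367, -1787/7367]
P' = [7881/7367 6885/7367; 6885/7367 7647/7367]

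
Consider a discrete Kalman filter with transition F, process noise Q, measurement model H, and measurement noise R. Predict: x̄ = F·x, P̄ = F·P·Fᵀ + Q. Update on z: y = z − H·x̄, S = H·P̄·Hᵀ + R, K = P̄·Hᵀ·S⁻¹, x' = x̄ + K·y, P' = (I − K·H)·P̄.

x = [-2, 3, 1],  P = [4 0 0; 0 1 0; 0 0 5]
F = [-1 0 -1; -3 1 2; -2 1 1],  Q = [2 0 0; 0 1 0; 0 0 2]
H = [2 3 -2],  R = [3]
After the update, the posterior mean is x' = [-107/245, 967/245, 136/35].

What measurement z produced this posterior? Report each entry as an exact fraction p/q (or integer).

x̄ = F·x = [1, 11, 8]
P̄ = F·P·Fᵀ + Q = [11 2 3; 2 58 35; 3 35 24]
S = H·P̄·Hᵀ + R = [245]
K = P̄·Hᵀ·S⁻¹ = [22/245; 108/245; 9/35]
x' − x̄ = [-352/245, -1728/245, -144/35] = K·y
y = (KᵀK)⁻¹·Kᵀ·(x' − x̄) = [-16]
z = y + H·x̄ = [-16] + [19] = [3]

z = [3]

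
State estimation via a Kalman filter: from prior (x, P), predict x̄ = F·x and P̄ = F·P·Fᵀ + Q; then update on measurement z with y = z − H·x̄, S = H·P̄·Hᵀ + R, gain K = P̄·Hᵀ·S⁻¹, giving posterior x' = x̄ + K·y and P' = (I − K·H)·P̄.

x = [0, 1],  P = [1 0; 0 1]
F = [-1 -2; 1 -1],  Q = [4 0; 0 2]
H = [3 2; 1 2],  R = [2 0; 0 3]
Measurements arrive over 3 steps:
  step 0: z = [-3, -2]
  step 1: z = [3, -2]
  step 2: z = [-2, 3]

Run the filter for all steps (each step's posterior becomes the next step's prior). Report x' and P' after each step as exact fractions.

step 0: x̄ = F·x = [-2, -1]
step 0: P̄ = F·P·Fᵀ + Q = [9 1; 1 4]
step 0: y = z − H·x̄ = [5, 2]
step 0: S = H·P̄·Hᵀ + R = [111 51; 51 32]
step 0: K = P̄·Hᵀ·S⁻¹ = [367/951 -86/317; -107/951 146/317]
step 0: x' = x̄ + K·y = [-583/951, -610/951]
step 0: P' = (I − K·H)·P̄ = [754/951 -764/951; -764/951 1039/951]
step 1: x̄ = F·x = [601/317, 9/317]
step 1: P̄ = F·P·Fᵀ + Q = [1886/317 696/317; 696/317 1741/317]
step 1: y = z − H·x̄ = [-870/317, -1253/317]
step 1: S = H·P̄·Hᵀ + R = [32924/317 18190/317; 18190/317 12585/317]
step 1: K = P̄·Hᵀ·S⁻¹ = [9179/26332 -16021/65830; -1861/26332 28579/65830]
step 1: x' = x̄ + K·y = [62577/32915, -49163/32915]
step 1: P' = (I − K·H)·P̄ = [46979/65830 -47521/65830; -47521/65830 66629/65830]
step 2: x̄ = F·x = [35749/32915, 22348/6583]
step 2: P̄ = F·P·Fᵀ + Q = [386731/65830 13380/6583; 13380/6583 34031/6583]
step 2: y = z − H·x̄ = [-396557/32915, -160484/32915]
step 2: S = H·P̄·Hᵀ + R = [6579079/65830 3591833/65830; 3591833/65830 2480661/65830]
step 2: K = P̄·Hᵀ·S⁻¹ = [18101515/51939851 -12509474/51939851; -3663008/51939851 22356044/51939851]
step 2: x' = x̄ + K·y = [-100680976/51939851, 111455660/51939851]
step 2: P' = (I − K·H)·P̄ = [36865726/51939851 -37197074/51939851; -37197074/51939851 52132603/51939851]

step 0: x' = [-583/951, -610/951], P' = [754/951 -764/951; -764/951 1039/951]
step 1: x' = [62577/32915, -49163/32915], P' = [46979/65830 -47521/65830; -47521/65830 66629/65830]
step 2: x' = [-100680976/51939851, 111455660/51939851], P' = [36865726/51939851 -37197074/51939851; -37197074/51939851 52132603/51939851]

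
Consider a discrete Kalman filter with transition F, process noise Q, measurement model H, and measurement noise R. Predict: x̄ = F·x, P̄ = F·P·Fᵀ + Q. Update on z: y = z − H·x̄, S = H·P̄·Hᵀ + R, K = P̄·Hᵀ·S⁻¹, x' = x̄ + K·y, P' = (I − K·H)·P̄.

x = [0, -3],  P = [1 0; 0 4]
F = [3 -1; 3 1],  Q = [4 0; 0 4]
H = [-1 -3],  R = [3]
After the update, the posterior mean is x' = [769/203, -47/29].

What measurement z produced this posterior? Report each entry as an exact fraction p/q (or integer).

x̄ = F·x = [3, -3]
P̄ = F·P·Fᵀ + Q = [17 5; 5 17]
S = H·P̄·Hᵀ + R = [203]
K = P̄·Hᵀ·S⁻¹ = [-32/203; -8/29]
x' − x̄ = [160/203, 40/29] = K·y
y = (KᵀK)⁻¹·Kᵀ·(x' − x̄) = [-5]
z = y + H·x̄ = [-5] + [6] = [1]

z = [1]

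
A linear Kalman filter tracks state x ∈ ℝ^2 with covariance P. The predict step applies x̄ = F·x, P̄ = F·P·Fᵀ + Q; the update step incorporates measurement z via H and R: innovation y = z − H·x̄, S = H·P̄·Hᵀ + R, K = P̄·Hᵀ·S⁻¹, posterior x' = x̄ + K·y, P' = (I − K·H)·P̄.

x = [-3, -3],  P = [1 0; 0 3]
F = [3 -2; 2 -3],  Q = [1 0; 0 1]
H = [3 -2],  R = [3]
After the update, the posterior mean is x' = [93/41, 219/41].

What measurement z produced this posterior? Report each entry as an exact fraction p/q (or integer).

z = [-3]

x̄ = F·x = [-3, 3]
P̄ = F·P·Fᵀ + Q = [22 24; 24 32]
S = H·P̄·Hᵀ + R = [41]
K = P̄·Hᵀ·S⁻¹ = [18/41; 8/41]
x' − x̄ = [216/41, 96/41] = K·y
y = (KᵀK)⁻¹·Kᵀ·(x' − x̄) = [12]
z = y + H·x̄ = [12] + [-15] = [-3]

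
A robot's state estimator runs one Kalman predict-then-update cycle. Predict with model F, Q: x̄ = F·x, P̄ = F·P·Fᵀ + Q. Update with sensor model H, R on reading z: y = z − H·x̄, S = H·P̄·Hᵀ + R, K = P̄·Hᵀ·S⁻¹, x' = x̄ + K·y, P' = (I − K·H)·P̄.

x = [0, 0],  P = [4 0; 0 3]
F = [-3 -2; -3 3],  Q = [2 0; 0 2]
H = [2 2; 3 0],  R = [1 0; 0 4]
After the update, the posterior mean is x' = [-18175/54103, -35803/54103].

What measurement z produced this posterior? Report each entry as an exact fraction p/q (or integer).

x̄ = F·x = [0, 0]
P̄ = F·P·Fᵀ + Q = [50 18; 18 65]
S = H·P̄·Hᵀ + R = [605 408; 408 454]
K = P̄·Hᵀ·S⁻¹ = [272/54103 17631/54103; 26666/54103 -17529/54103]
x' − x̄ = [-18175/54103, -35803/54103] = K·y
y = (KᵀK)⁻¹·Kᵀ·(x' − x̄) = [-2, -1]
z = y + H·x̄ = [-2, -1] + [0, 0] = [-2, -1]

z = [-2, -1]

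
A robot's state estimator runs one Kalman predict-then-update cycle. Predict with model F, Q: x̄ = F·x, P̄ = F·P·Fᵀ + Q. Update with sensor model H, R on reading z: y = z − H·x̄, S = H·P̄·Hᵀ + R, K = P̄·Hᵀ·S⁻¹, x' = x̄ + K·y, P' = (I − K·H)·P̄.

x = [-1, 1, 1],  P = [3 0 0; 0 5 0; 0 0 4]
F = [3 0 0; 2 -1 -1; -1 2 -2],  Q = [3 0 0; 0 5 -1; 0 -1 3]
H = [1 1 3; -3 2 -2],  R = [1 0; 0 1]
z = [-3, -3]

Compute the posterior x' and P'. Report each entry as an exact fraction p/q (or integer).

x' = [-123687/45608, -193511/45608, 60191/45608]
P' = [1139901/45608 993765/45608 -712125/45608; 993765/45608 875501/45608 -620133/45608; -712125/45608 -620133/45608 448437/45608]

x̄ = F·x = [-3, -4, 1]
P̄ = F·P·Fᵀ + Q = [30 18 -9; 18 26 -9; -9 -9 42]
y = z − H·x̄ = [1, -2]
S = H·P̄·Hᵀ + R = [363 -245; -245 291]
K = P̄·Hᵀ·S⁻¹ = [-2709/45608 -7923/45608; 8867/45608 9973/45608; 13053/45608 -765/45608]
x' = x̄ + K·y = [-123687/45608, -193511/45608, 60191/45608]
P' = (I − K·H)·P̄ = [1139901/45608 993765/45608 -712125/45608; 993765/45608 875501/45608 -620133/45608; -712125/45608 -620133/45608 448437/45608]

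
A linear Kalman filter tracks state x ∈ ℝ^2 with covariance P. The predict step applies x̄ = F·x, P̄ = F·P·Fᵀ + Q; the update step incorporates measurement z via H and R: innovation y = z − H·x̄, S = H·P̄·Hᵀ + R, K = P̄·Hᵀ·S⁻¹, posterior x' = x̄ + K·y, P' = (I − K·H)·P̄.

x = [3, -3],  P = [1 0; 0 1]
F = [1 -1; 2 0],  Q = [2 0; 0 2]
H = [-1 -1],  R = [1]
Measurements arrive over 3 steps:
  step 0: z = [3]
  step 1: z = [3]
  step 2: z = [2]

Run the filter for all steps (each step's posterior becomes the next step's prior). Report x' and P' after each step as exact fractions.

step 0: x̄ = F·x = [6, 6]
step 0: P̄ = F·P·Fᵀ + Q = [4 2; 2 6]
step 0: y = z − H·x̄ = [15]
step 0: S = H·P̄·Hᵀ + R = [15]
step 0: K = P̄·Hᵀ·S⁻¹ = [-2/5; -8/15]
step 0: x' = x̄ + K·y = [0, -2]
step 0: P' = (I − K·H)·P̄ = [8/5 -6/5; -6/5 26/15]
step 1: x̄ = F·x = [2, 0]
step 1: P̄ = F·P·Fᵀ + Q = [116/15 28/5; 28/5 42/5]
step 1: y = z − H·x̄ = [5]
step 1: S = H·P̄·Hᵀ + R = [85/3]
step 1: K = P̄·Hᵀ·S⁻¹ = [-8/17; -42/85]
step 1: x' = x̄ + K·y = [-6/17, -42/17]
step 1: P' = (I − K·H)·P̄ = [124/85 -84/85; -84/85 126/85]
step 2: x̄ = F·x = [36/17, -12/17]
step 2: P̄ = F·P·Fᵀ + Q = [588/85 416/85; 416/85 666/85]
step 2: y = z − H·x̄ = [58/17]
step 2: S = H·P̄·Hᵀ + R = [2171/85]
step 2: K = P̄·Hᵀ·S⁻¹ = [-1004/2171; -1082/2171]
step 2: x' = x̄ + K·y = [1172/2171, -5224/2171]
step 2: P' = (I − K·H)·P̄ = [15796/10855 -10776/10855; -10776/10855 16186/10855]

step 0: x' = [0, -2], P' = [8/5 -6/5; -6/5 26/15]
step 1: x' = [-6/17, -42/17], P' = [124/85 -84/85; -84/85 126/85]
step 2: x' = [1172/2171, -5224/2171], P' = [15796/10855 -10776/10855; -10776/10855 16186/10855]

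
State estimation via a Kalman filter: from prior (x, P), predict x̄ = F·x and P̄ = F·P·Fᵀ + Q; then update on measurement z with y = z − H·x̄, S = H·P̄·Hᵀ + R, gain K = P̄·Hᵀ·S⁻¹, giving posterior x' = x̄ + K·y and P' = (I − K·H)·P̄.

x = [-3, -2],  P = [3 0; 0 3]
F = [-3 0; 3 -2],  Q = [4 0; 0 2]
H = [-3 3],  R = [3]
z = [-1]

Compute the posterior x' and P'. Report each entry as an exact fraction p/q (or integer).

x' = [1033/379, 893/379]
P' = [1657/379 1599/379; 1599/379 1667/379]

x̄ = F·x = [9, -5]
P̄ = F·P·Fᵀ + Q = [31 -27; -27 41]
y = z − H·x̄ = [41]
S = H·P̄·Hᵀ + R = [1137]
K = P̄·Hᵀ·S⁻¹ = [-58/379; 68/379]
x' = x̄ + K·y = [1033/379, 893/379]
P' = (I − K·H)·P̄ = [1657/379 1599/379; 1599/379 1667/379]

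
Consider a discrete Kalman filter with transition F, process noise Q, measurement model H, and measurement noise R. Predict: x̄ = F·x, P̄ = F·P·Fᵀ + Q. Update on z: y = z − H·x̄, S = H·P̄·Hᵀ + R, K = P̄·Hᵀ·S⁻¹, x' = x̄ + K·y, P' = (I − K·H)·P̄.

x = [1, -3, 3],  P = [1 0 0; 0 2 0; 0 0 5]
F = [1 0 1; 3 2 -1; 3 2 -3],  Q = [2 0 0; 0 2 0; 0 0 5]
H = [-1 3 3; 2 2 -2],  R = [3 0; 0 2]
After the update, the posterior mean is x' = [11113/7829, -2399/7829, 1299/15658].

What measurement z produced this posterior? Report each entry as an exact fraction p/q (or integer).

x̄ = F·x = [4, -6, -12]
P̄ = F·P·Fᵀ + Q = [8 -2 -12; -2 24 32; -12 32 67]
S = H·P̄·Hᵀ + R = [1490 -378; -378 222]
K = P̄·Hᵀ·S⁻¹ = [209/15658 2895/15658; 2515/15658 8615/46974; 5511/31316 -11629/93948]
x' − x̄ = [-20203/7829, 44575/7829, 189195/15658] = K·y
y = (KᵀK)⁻¹·Kᵀ·(x' − x̄) = [56, -18]
z = y + H·x̄ = [56, -18] + [-58, 20] = [-2, 2]

z = [-2, 2]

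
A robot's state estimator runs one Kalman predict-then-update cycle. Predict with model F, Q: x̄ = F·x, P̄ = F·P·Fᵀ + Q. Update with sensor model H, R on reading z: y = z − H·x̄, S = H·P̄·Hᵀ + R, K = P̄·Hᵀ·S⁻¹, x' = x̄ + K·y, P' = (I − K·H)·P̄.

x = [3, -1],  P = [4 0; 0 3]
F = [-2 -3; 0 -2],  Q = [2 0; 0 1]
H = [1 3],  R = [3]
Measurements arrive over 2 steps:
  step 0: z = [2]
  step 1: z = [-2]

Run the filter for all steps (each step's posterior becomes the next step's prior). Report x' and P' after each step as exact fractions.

step 0: x' = [-306/91, 163/91], P' = [828/91 -243/91; -243/91 100/91]
step 1: x' = [4000/1969, -5965/3938], P' = [31260/1969 -10239/1969; -10239/1969 7927/3938]

step 0: x̄ = F·x = [-3, 2]
step 0: P̄ = F·P·Fᵀ + Q = [45 18; 18 13]
step 0: y = z − H·x̄ = [-1]
step 0: S = H·P̄·Hᵀ + R = [273]
step 0: K = P̄·Hᵀ·S⁻¹ = [33/91; 19/91]
step 0: x' = x̄ + K·y = [-306/91, 163/91]
step 0: P' = (I − K·H)·P̄ = [828/91 -243/91; -243/91 100/91]
step 1: x̄ = F·x = [123/91, -326/91]
step 1: P̄ = F·P·Fᵀ + Q = [1478/91 -372/91; -372/91 491/91]
step 1: y = z − H·x̄ = [673/91]
step 1: S = H·P̄·Hᵀ + R = [3938/91]
step 1: K = P̄·Hᵀ·S⁻¹ = [181/1969; 1101/3938]
step 1: x' = x̄ + K·y = [4000/1969, -5965/3938]
step 1: P' = (I − K·H)·P̄ = [31260/1969 -10239/1969; -10239/1969 7927/3938]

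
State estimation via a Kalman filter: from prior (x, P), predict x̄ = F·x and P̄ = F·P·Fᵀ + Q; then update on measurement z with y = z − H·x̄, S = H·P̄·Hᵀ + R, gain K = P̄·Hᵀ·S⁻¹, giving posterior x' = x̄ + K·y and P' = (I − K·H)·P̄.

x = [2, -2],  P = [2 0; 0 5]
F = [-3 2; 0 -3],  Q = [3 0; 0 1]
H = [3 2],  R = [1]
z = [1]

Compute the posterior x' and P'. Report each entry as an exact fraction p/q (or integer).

x̄ = F·x = [-10, 6]
P̄ = F·P·Fᵀ + Q = [41 -30; -30 46]
y = z − H·x̄ = [19]
S = H·P̄·Hᵀ + R = [194]
K = P̄·Hᵀ·S⁻¹ = [63/194; 1/97]
x' = x̄ + K·y = [-743/194, 601/97]
P' = (I − K·H)·P̄ = [3985/194 -2973/97; -2973/97 4460/97]

x' = [-743/194, 601/97]
P' = [3985/194 -2973/97; -2973/97 4460/97]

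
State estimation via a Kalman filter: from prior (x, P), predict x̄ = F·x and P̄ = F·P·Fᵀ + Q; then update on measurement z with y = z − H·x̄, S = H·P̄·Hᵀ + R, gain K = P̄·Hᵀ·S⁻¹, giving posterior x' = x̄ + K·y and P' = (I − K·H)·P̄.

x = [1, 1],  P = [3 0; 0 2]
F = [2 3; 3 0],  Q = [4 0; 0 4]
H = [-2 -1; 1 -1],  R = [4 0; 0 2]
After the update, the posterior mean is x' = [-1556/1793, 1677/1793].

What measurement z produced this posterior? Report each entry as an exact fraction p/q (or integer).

z = [1, -2]

x̄ = F·x = [5, 3]
P̄ = F·P·Fᵀ + Q = [34 18; 18 31]
S = H·P̄·Hᵀ + R = [243 -19; -19 31]
K = P̄·Hᵀ·S⁻¹ = [-1181/3586 1127/3586; -581/1793 -1108/1793]
x' − x̄ = [-10521/1793, -3702/1793] = K·y
y = (KᵀK)⁻¹·Kᵀ·(x' − x̄) = [14, -4]
z = y + H·x̄ = [14, -4] + [-13, 2] = [1, -2]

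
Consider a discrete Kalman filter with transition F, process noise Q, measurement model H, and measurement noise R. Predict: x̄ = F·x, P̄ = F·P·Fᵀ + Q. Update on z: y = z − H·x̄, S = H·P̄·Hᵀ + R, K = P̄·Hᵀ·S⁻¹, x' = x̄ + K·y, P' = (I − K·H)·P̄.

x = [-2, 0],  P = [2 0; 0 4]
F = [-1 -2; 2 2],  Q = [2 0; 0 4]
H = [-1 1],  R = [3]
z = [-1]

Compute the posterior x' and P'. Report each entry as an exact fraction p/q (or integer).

x̄ = F·x = [2, -4]
P̄ = F·P·Fᵀ + Q = [20 -20; -20 28]
y = z − H·x̄ = [5]
S = H·P̄·Hᵀ + R = [91]
K = P̄·Hᵀ·S⁻¹ = [-40/91; 48/91]
x' = x̄ + K·y = [-18/91, -124/91]
P' = (I − K·H)·P̄ = [220/91 100/91; 100/91 244/91]

x' = [-18/91, -124/91]
P' = [220/91 100/91; 100/91 244/91]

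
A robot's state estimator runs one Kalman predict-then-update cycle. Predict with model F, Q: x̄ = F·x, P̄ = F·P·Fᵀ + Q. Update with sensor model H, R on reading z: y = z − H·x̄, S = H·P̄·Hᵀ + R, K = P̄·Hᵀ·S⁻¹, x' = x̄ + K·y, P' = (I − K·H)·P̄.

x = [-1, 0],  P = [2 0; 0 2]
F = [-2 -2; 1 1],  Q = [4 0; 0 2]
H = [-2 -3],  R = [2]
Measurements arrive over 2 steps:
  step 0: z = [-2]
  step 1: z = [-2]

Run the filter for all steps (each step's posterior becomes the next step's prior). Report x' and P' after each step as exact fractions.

step 0: x' = [12/5, -19/20], P' = [68/5 -44/5; -44/5 59/10]
step 1: x' = [-692/379, 691/379], P' = [3004/379 -1924/379; -1924/379 1310/379]

step 0: x̄ = F·x = [2, -1]
step 0: P̄ = F·P·Fᵀ + Q = [20 -8; -8 6]
step 0: y = z − H·x̄ = [-1]
step 0: S = H·P̄·Hᵀ + R = [40]
step 0: K = P̄·Hᵀ·S⁻¹ = [-2/5; -1/20]
step 0: x' = x̄ + K·y = [12/5, -19/20]
step 0: P' = (I − K·H)·P̄ = [68/5 -44/5; -44/5 59/10]
step 1: x̄ = F·x = [-29/10, 29/20]
step 1: P̄ = F·P·Fᵀ + Q = [58/5 -19/5; -19/5 39/10]
step 1: y = z − H·x̄ = [-69/20]
step 1: S = H·P̄·Hᵀ + R = [379/10]
step 1: K = P̄·Hᵀ·S⁻¹ = [-118/379; -41/379]
step 1: x' = x̄ + K·y = [-692/379, 691/379]
step 1: P' = (I − K·H)·P̄ = [3004/379 -1924/379; -1924/379 1310/379]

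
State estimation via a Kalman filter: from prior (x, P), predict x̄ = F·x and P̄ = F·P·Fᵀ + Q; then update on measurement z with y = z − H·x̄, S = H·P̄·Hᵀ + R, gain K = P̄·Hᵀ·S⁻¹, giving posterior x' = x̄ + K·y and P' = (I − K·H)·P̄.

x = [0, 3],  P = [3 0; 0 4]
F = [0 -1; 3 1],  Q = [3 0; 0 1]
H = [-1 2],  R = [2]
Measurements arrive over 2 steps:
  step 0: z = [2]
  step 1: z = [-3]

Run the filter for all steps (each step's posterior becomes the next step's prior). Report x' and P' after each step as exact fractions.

step 0: x' = [-118/51, -1/9], P' = [94/17 8/3; 8/3 16/9]
step 1: x' = [-4035/5441, -31109/16323], P' = [15930/5441 22654/16323; 22654/16323 18817/16323]

step 0: x̄ = F·x = [-3, 3]
step 0: P̄ = F·P·Fᵀ + Q = [7 -4; -4 32]
step 0: y = z − H·x̄ = [-7]
step 0: S = H·P̄·Hᵀ + R = [153]
step 0: K = P̄·Hᵀ·S⁻¹ = [-5/51; 4/9]
step 0: x' = x̄ + K·y = [-118/51, -1/9]
step 0: P' = (I − K·H)·P̄ = [94/17 8/3; 8/3 16/9]
step 1: x̄ = F·x = [1/9, -1079/153]
step 1: P̄ = F·P·Fᵀ + Q = [43/9 -88/9; -88/9 10487/153]
step 1: y = z − H·x̄ = [572/51]
step 1: S = H·P̄·Hᵀ + R = [5441/17]
step 1: K = P̄·Hᵀ·S⁻¹ = [-1241/16323; 7490/16323]
step 1: x' = x̄ + K·y = [-4035/5441, -31109/16323]
step 1: P' = (I − K·H)·P̄ = [15930/5441 22654/16323; 22654/16323 18817/16323]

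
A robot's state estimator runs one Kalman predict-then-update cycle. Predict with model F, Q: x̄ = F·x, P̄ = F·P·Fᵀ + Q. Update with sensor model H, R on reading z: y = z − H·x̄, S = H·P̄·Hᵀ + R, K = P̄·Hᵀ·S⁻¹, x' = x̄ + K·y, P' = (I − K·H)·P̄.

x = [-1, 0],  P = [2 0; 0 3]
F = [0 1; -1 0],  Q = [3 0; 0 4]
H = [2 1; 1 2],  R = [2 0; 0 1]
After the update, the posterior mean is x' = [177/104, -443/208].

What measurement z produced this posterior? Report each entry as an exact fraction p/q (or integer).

z = [2, -3]

x̄ = F·x = [0, 1]
P̄ = F·P·Fᵀ + Q = [6 0; 0 6]
S = H·P̄·Hᵀ + R = [32 24; 24 31]
K = P̄·Hᵀ·S⁻¹ = [57/104 -3/13; -51/208 15/26]
x' − x̄ = [177/104, -651/208] = K·y
y = (KᵀK)⁻¹·Kᵀ·(x' − x̄) = [1, -5]
z = y + H·x̄ = [1, -5] + [1, 2] = [2, -3]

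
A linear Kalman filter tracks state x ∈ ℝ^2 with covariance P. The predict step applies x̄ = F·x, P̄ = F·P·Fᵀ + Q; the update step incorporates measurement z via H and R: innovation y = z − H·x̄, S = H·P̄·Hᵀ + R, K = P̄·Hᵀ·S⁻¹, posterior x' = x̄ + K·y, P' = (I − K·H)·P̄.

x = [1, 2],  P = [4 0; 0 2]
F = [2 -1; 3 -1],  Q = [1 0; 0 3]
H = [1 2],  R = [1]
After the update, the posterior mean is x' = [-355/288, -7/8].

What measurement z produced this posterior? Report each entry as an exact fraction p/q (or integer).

x̄ = F·x = [0, 1]
P̄ = F·P·Fᵀ + Q = [19 26; 26 41]
S = H·P̄·Hᵀ + R = [288]
K = P̄·Hᵀ·S⁻¹ = [71/288; 3/8]
x' − x̄ = [-355/288, -15/8] = K·y
y = (KᵀK)⁻¹·Kᵀ·(x' − x̄) = [-5]
z = y + H·x̄ = [-5] + [2] = [-3]

z = [-3]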